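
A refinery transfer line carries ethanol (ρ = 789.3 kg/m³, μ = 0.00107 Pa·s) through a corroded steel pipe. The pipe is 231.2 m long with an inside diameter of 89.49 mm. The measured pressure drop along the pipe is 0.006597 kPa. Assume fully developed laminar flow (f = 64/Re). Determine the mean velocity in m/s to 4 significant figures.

V ≈ 0.006674 m/s

For laminar flow, f = 64/Re with Re = ρVD/μ, so Darcy-Weisbach reduces to ΔP = 32μLV/D². Solving for V: V = ΔP·D²/(32μL) = 6.597·(0.08949)²/(32·0.00107·231.2) = 0.006674 m/s.
Check: Re = ρVD/μ = 789.3·0.006674·0.08949/0.00107 = 440.6 < 2300, so the laminar assumption holds.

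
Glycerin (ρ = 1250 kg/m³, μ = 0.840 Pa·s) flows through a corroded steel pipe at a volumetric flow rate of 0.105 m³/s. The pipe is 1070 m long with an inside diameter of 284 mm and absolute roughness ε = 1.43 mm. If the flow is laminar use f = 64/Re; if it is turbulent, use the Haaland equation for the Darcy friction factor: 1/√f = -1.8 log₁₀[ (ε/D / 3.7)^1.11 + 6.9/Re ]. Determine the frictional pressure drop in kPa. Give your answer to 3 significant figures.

Cross-sectional area A = πD²/4 = π(0.284)²/4 = 0.06335 m²; mean velocity V = Q/A = 0.105/0.06335 = 1.658 m/s.
Reynolds number Re = ρVD/μ = 1250 · 1.658 · 0.284 / 0.84 = 700.5.
Re < 2300 → laminar flow, so f = 64/Re = 64/700.5 = 0.09136 (the turbulent correlation is not needed).
Darcy-Weisbach: ΔP = f(L/D)(ρV²/2) = 0.09136·(1070/0.284)·(1250·1.658²/2) = 0.09136·3768·1717 = 5.911e+05 Pa.
ΔP = 5.911e+05 Pa = 591 kPa.

ΔP ≈ 591 kPa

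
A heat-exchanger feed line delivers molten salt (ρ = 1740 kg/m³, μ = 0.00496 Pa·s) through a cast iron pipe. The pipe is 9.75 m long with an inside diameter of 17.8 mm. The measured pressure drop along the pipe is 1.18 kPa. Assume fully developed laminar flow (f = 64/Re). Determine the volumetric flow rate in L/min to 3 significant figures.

Q ≈ 3.61 L/min

For laminar flow, f = 64/Re with Re = ρVD/μ, so Darcy-Weisbach reduces to ΔP = 32μLV/D². Solving for V: V = ΔP·D²/(32μL) = 1180·(0.0178)²/(32·0.00496·9.75) = 0.2416 m/s.
Check: Re = ρVD/μ = 1740·0.2416·0.0178/0.00496 = 1509 < 2300, so the laminar assumption holds.
Q = V·A = 0.2416·(π/4·0.0178²) = 6.012e-05 m³/s = 3.61 L/min.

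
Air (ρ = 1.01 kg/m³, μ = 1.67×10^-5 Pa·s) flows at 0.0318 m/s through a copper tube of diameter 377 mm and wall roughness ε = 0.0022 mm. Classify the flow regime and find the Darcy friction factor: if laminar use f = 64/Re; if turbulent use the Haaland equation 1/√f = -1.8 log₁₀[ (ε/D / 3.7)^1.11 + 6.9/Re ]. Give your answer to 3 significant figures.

f ≈ 0.0883

Re = ρVD/μ = 1.01·0.0318·0.377/1.67e-05 = 725.1.
Re < 2300 → laminar, so f = 64/Re = 0.08827 (roughness is irrelevant in laminar flow).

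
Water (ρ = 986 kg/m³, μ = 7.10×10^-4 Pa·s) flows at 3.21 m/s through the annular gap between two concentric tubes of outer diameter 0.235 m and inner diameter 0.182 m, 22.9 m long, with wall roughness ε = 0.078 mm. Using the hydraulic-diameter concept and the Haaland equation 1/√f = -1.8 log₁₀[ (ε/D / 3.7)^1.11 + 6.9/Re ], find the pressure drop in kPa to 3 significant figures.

ΔP ≈ 49.4 kPa

Hydraulic diameter D_h = 4A/P = D_o - D_i = 0.235 - 0.182 = 0.053 m.
Re = ρVD_h/μ = 986·3.21·0.053/0.00071 = 2.363e+05.
ε/D_h = 7.8e-05/0.053 = 0.00147; Haaland gives 1/√f = -1.8 log₁₀[0.000168+2.92e-05] = 6.669, so f = 0.02249.
ΔP = f(L/D_h)(ρV²/2) = 0.02249·22.9/0.053·5080 = 4.935e+04 Pa.
ΔP = 49.4 kPa.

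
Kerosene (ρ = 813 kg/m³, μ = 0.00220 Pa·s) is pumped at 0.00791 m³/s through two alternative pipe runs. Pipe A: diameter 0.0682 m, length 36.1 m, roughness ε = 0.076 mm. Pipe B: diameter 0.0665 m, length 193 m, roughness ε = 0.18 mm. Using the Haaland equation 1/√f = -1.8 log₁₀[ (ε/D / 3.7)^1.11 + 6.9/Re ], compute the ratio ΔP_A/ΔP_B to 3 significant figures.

ΔP_A/ΔP_B ≈ 0.142

Pipe A: V = Q/A = 0.00791/0.003653 = 2.165 m/s; Re = 5.457e+04; ε/D = 0.00111; Haaland → f = 0.02379; ΔP_A = f(L/D)(ρV²/2) = 2.4e+04 Pa.
Pipe B: V = Q/A = 0.00791/0.003473 = 2.277 m/s; Re = 5.597e+04; ε/D = 0.00271; Haaland → f = 0.02762; ΔP_B = f(L/D)(ρV²/2) = 1.69e+05 Pa.
ΔP_A/ΔP_B = 2.4e+04/1.69e+05 = 0.142.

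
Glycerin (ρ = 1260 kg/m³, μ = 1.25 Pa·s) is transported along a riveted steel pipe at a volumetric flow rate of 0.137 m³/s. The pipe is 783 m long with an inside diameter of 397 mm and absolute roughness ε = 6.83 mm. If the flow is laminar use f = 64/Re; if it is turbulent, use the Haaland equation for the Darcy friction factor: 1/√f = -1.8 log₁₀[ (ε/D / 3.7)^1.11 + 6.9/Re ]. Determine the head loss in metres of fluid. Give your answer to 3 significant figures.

h_f ≈ 17.8 m

Cross-sectional area A = πD²/4 = π(0.397)²/4 = 0.1238 m²; mean velocity V = Q/A = 0.137/0.1238 = 1.107 m/s.
Reynolds number Re = ρVD/μ = 1260 · 1.107 · 0.397 / 1.25 = 442.9.
Re < 2300 → laminar flow, so f = 64/Re = 64/442.9 = 0.1445 (the turbulent correlation is not needed).
Darcy-Weisbach: ΔP = f(L/D)(ρV²/2) = 0.1445·(783/0.397)·(1260·1.107²/2) = 0.1445·1972·771.7 = 2.199e+05 Pa.
Head loss h_f = ΔP/(ρg) = 2.199e+05/(1260·9.81) = 17.8 m.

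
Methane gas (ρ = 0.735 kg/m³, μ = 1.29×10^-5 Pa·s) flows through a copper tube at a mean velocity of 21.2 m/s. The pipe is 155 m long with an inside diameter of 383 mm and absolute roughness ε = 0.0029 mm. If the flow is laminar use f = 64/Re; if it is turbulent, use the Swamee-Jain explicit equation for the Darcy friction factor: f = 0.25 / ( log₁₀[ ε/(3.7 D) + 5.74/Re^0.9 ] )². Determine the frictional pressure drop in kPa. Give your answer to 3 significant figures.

Reynolds number Re = ρVD/μ = 0.735 · 21.2 · 0.383 / 1.29e-05 = 4.626e+05.
Re > 4000 → turbulent. Relative roughness ε/D = 2.9e-06/0.383 = 7.57e-06. Swamee-Jain: f = 0.25/(log₁₀[7.57e-06/3.7 + 5.74/4.626e+05^0.9])² = 0.25/(log₁₀[2.05e-06 + 4.57e-05])² = 0.25/(-4.321)² = 0.01339.
Darcy-Weisbach: ΔP = f(L/D)(ρV²/2) = 0.01339·(155/0.383)·(0.735·21.2²/2) = 0.01339·404.7·165.2 = 895.1 Pa.
ΔP = 895.1 Pa = 0.895 kPa.

ΔP ≈ 0.895 kPa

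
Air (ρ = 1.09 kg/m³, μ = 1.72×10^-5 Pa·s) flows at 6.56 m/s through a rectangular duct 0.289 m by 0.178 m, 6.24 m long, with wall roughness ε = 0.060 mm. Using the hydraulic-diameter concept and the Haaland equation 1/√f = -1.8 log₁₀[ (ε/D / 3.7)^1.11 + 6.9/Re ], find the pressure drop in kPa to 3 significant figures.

Hydraulic diameter D_h = 4A/P = 4·(0.289·0.178)/(2·(0.289+0.178)) = 0.2058/0.934 = 0.2203 m.
Re = ρVD_h/μ = 1.09·6.56·0.2203/1.72e-05 = 9.159e+04.
ε/D_h = 6e-05/0.2203 = 0.000272; Haaland gives 1/√f = -1.8 log₁₀[2.58e-05+7.53e-05] = 7.191, so f = 0.01934.
ΔP = f(L/D_h)(ρV²/2) = 0.01934·6.24/0.2203·23.45 = 12.85 Pa.
ΔP = 0.0128 kPa.

ΔP ≈ 0.0128 kPa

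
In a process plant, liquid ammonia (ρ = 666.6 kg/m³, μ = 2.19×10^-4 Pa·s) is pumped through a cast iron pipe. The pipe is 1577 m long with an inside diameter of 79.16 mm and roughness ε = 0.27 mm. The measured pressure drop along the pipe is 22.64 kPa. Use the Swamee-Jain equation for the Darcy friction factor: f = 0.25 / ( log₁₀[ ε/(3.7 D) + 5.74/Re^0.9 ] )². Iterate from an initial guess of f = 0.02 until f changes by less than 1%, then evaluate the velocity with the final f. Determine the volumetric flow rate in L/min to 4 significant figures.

Q ≈ 101.5 L/min

Rearranging Darcy-Weisbach: V = √(2·ΔP·D/(f·L·ρ)). With ε/D = 0.00027/0.07916 = 0.00341, iterate starting from f = 0.02:
  f = 0.02 → V = √(2·2.264e+04·0.07916/(0.02·1577·666.6)) = 0.4129 m/s; Re = ρVD/μ = 9.949e+04; f → 0.02859
  f = 0.02859 → V = 0.3453 m/s; Re = 8.321e+04; f → 0.02883
Converged (Δf/f < 1%). With the final f = 0.02883: V = √(2·2.264e+04·0.07916/(0.02883·1577·666.6)) = 0.3439 m/s.
Q = V·A = 0.3439·(π/4·0.07916²) = 0.001692 m³/s = 101.5 L/min.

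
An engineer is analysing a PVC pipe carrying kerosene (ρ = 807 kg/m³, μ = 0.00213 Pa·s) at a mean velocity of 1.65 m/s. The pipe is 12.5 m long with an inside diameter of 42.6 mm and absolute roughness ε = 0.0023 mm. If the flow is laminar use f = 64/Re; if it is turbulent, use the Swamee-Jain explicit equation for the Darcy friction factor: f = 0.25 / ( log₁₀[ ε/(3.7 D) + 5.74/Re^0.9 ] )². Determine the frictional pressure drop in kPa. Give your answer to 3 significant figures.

Reynolds number Re = ρVD/μ = 807 · 1.65 · 0.0426 / 0.00213 = 2.663e+04.
Re > 4000 → turbulent. Relative roughness ε/D = 2.3e-06/0.0426 = 5.4e-05. Swamee-Jain: f = 0.25/(log₁₀[5.4e-05/3.7 + 5.74/2.663e+04^0.9])² = 0.25/(log₁₀[1.46e-05 + 0.000597])² = 0.25/(-3.213)² = 0.02421.
Darcy-Weisbach: ΔP = f(L/D)(ρV²/2) = 0.02421·(12.5/0.0426)·(807·1.65²/2) = 0.02421·293.4·1099 = 7804 Pa.
ΔP = 7804 Pa = 7.80 kPa.

ΔP ≈ 7.80 kPa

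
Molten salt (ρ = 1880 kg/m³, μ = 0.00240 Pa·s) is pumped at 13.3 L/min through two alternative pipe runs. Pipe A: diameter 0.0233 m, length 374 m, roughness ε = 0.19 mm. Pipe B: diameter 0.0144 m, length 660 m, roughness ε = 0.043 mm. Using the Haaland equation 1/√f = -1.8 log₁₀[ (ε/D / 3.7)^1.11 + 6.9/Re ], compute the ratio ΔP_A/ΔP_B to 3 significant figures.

ΔP_A/ΔP_B ≈ 0.0652

Pipe A: V = Q/A = 0.0002217/0.0004264 = 0.5199 m/s; Re = 9489; ε/D = 0.00815; Haaland → f = 0.04134; ΔP_A = f(L/D)(ρV²/2) = 1.686e+05 Pa.
Pipe B: V = Q/A = 0.0002217/0.0001629 = 1.361 m/s; Re = 1.535e+04; ε/D = 0.00299; Haaland → f = 0.03238; ΔP_B = f(L/D)(ρV²/2) = 2.585e+06 Pa.
ΔP_A/ΔP_B = 1.686e+05/2.585e+06 = 0.0652.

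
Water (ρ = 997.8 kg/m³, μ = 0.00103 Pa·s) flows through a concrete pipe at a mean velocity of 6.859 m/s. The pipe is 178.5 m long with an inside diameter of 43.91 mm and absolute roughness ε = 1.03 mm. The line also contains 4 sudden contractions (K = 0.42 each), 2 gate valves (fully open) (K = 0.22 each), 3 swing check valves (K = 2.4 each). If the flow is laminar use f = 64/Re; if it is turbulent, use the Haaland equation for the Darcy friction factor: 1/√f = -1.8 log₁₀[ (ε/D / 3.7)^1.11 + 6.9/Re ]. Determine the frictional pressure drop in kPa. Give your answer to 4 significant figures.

ΔP ≈ 5178 kPa

Reynolds number Re = ρVD/μ = 997.8 · 6.859 · 0.04391 / 0.00103 = 2.918e+05.
Re > 4000 → turbulent. Relative roughness ε/D = 0.00103/0.04391 = 0.0235. Haaland: 1/√f = -1.8 log₁₀[(0.0235/3.7)^1.11 + 6.9/2.918e+05] = -1.8 log₁₀[0.00363 + 2.36e-05] = 4.386, so f = 0.05197.
Total minor-loss coefficient ΣK = 4·0.42 + 2·0.22 + 3·2.4 = 9.32.
ΔP = [f·L/D + ΣK]·(ρV²/2) = [0.05197·178.5/0.04391 + 9.32]·(997.8·6.859²/2) = [211.3 + 9.32]·2.347e+04 = 5.178e+06 Pa.
ΔP = 5.178e+06 Pa = 5178 kPa.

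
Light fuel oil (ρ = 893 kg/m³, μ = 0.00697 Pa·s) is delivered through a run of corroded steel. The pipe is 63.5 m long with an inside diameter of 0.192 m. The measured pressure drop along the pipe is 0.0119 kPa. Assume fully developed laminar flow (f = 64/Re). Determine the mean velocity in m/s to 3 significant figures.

For laminar flow, f = 64/Re with Re = ρVD/μ, so Darcy-Weisbach reduces to ΔP = 32μLV/D². Solving for V: V = ΔP·D²/(32μL) = 11.9·(0.192)²/(32·0.00697·63.5) = 0.03097 m/s.
Check: Re = ρVD/μ = 893·0.03097·0.192/0.00697 = 761.9 < 2300, so the laminar assumption holds.

V ≈ 0.0310 m/s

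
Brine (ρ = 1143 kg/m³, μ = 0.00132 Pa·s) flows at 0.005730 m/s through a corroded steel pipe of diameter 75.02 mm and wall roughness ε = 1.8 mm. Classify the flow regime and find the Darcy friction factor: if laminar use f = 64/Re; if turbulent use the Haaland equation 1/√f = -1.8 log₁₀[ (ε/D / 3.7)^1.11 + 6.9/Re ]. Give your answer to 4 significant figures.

f ≈ 0.1719

Re = ρVD/μ = 1143·0.00573·0.07502/0.00132 = 372.2.
Re < 2300 → laminar, so f = 64/Re = 0.1719 (roughness is irrelevant in laminar flow).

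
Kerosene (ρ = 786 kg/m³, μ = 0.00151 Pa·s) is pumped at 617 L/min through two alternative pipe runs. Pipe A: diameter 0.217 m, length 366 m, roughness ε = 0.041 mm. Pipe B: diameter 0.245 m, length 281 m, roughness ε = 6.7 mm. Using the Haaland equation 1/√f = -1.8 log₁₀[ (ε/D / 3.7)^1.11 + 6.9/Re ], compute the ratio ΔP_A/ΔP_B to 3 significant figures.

ΔP_A/ΔP_B ≈ 0.997

Pipe A: V = Q/A = 0.01028/0.03698 = 0.2781 m/s; Re = 3.141e+04; ε/D = 0.000189; Haaland → f = 0.02348; ΔP_A = f(L/D)(ρV²/2) = 1203 Pa.
Pipe B: V = Q/A = 0.01028/0.04714 = 0.2181 m/s; Re = 2.782e+04; ε/D = 0.0273; Haaland → f = 0.0563; ΔP_B = f(L/D)(ρV²/2) = 1207 Pa.
ΔP_A/ΔP_B = 1203/1207 = 0.997.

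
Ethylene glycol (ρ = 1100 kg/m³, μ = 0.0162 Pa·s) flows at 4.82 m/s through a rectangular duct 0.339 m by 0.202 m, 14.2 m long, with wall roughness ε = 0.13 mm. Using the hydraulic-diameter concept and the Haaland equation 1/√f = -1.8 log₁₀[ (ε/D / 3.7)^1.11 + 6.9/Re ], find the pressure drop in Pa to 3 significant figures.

Hydraulic diameter D_h = 4A/P = 4·(0.339·0.202)/(2·(0.339+0.202)) = 0.2739/1.082 = 0.2532 m.
Re = ρVD_h/μ = 1100·4.82·0.2532/0.0162 = 8.285e+04.
ε/D_h = 0.00013/0.2532 = 0.000514; Haaland gives 1/√f = -1.8 log₁₀[5.22e-05+8.33e-05] = 6.962, so f = 0.02063.
ΔP = f(L/D_h)(ρV²/2) = 0.02063·14.2/0.2532·1.278e+04 = 1.479e+04 Pa.

ΔP ≈ 14800 Pa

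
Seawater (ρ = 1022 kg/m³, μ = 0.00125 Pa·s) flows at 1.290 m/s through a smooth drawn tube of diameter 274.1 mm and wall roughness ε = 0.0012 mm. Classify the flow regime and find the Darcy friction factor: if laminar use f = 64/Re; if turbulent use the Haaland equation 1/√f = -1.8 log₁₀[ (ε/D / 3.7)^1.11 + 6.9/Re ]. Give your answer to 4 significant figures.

Re = ρVD/μ = 1022·1.29·0.2741/0.00125 = 2.891e+05.
Re > 4000 → turbulent. ε/D = 1.2e-06/0.2741 = 4.38e-06; Haaland: 1/√f = -1.8 log₁₀[2.64e-07 + 2.39e-05] = 8.311, so f = 0.01448.

f ≈ 0.01448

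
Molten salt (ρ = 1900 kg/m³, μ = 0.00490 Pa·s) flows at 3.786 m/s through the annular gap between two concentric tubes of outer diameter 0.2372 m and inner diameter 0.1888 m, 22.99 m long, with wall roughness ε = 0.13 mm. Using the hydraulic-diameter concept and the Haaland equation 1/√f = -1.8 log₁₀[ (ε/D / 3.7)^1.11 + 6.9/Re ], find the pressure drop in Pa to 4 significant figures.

Hydraulic diameter D_h = 4A/P = D_o - D_i = 0.2372 - 0.1888 = 0.0484 m.
Re = ρVD_h/μ = 1900·3.786·0.0484/0.0049 = 7.105e+04.
ε/D_h = 0.00013/0.0484 = 0.00269; Haaland gives 1/√f = -1.8 log₁₀[0.000328+9.71e-05] = 6.069, so f = 0.02715.
ΔP = f(L/D_h)(ρV²/2) = 0.02715·22.99/0.0484·1.362e+04 = 1.756e+05 Pa.

ΔP ≈ 175600 Pa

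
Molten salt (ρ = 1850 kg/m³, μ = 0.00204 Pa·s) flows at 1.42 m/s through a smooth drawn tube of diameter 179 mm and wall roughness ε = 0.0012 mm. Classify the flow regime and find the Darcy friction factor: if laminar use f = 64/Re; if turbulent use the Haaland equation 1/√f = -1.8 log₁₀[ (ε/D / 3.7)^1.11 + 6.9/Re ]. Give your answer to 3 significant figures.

Re = ρVD/μ = 1850·1.42·0.179/0.00204 = 2.305e+05.
Re > 4000 → turbulent. ε/D = 1.2e-06/0.179 = 6.7e-06; Haaland: 1/√f = -1.8 log₁₀[4.23e-07 + 2.99e-05] = 8.132, so f = 0.01512.

f ≈ 0.0151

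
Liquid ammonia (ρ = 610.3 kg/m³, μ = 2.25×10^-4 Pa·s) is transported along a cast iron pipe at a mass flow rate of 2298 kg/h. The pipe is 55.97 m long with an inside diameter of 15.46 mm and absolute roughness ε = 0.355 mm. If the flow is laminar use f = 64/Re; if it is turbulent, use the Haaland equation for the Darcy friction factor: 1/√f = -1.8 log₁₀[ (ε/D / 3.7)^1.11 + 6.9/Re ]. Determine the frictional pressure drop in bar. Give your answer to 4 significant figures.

ṁ = 2298 kg/h = 2298/3600 = 0.6383 kg/s.
A = πD²/4 = π(0.01546)²/4 = 0.0001877 m²; mean velocity V = ṁ/(ρA) = 0.6383/(610.3 · 0.0001877) = 5.572 m/s.
Reynolds number Re = ρVD/μ = 610.3 · 5.572 · 0.01546 / 0.000225 = 2.336e+05.
Re > 4000 → turbulent. Relative roughness ε/D = 0.000355/0.01546 = 0.023. Haaland: 1/√f = -1.8 log₁₀[(0.023/3.7)^1.11 + 6.9/2.336e+05] = -1.8 log₁₀[0.00355 + 2.95e-05] = 4.403, so f = 0.05157.
Darcy-Weisbach: ΔP = f(L/D)(ρV²/2) = 0.05157·(55.97/0.01546)·(610.3·5.572²/2) = 0.05157·3620·9473 = 1.769e+06 Pa.
ΔP = 1.769e+06 Pa = 17.69 bar.

ΔP ≈ 17.69 bar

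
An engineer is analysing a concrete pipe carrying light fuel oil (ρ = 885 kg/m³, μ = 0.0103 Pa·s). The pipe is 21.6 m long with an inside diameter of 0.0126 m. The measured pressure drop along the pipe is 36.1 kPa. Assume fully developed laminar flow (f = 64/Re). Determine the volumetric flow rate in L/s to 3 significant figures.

Q ≈ 0.100 L/s

For laminar flow, f = 64/Re with Re = ρVD/μ, so Darcy-Weisbach reduces to ΔP = 32μLV/D². Solving for V: V = ΔP·D²/(32μL) = 3.61e+04·(0.0126)²/(32·0.0103·21.6) = 0.805 m/s.
Check: Re = ρVD/μ = 885·0.805·0.0126/0.0103 = 871.5 < 2300, so the laminar assumption holds.
Q = V·A = 0.805·(π/4·0.0126²) = 0.0001004 m³/s = 0.100 L/s.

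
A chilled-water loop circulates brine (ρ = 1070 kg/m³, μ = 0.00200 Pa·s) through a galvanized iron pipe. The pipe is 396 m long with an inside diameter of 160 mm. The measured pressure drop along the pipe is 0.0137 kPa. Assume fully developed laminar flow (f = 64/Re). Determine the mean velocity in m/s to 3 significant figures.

V ≈ 0.0138 m/s

For laminar flow, f = 64/Re with Re = ρVD/μ, so Darcy-Weisbach reduces to ΔP = 32μLV/D². Solving for V: V = ΔP·D²/(32μL) = 13.7·(0.16)²/(32·0.002·396) = 0.01384 m/s.
Check: Re = ρVD/μ = 1070·0.01384·0.16/0.002 = 1185 < 2300, so the laminar assumption holds.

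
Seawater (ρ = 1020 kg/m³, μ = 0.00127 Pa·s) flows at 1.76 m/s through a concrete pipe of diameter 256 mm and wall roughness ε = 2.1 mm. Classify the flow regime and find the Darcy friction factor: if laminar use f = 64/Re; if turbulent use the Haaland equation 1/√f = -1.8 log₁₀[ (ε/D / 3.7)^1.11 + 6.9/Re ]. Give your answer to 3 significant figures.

f ≈ 0.0357

Re = ρVD/μ = 1020·1.76·0.256/0.00127 = 3.619e+05.
Re > 4000 → turbulent. ε/D = 0.0021/0.256 = 0.0082; Haaland: 1/√f = -1.8 log₁₀[0.00113 + 1.91e-05] = 5.29, so f = 0.03573.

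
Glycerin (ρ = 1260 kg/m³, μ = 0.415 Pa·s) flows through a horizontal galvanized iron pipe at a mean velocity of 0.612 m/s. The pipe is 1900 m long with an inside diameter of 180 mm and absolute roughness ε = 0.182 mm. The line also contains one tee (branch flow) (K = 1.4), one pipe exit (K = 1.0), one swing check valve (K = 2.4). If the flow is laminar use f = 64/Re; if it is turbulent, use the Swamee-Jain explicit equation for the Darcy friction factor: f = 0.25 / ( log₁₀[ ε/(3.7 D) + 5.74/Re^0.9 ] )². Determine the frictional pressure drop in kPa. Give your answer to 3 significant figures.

Reynolds number Re = ρVD/μ = 1260 · 0.612 · 0.18 / 0.415 = 334.5.
Re < 2300 → laminar flow, so f = 64/Re = 64/334.5 = 0.1914 (the turbulent correlation is not needed).
Total minor-loss coefficient ΣK = 1·1.4 + 1·1 + 1·2.4 = 4.8.
ΔP = [f·L/D + ΣK]·(ρV²/2) = [0.1914·1900/0.18 + 4.8]·(1260·0.612²/2) = [2020 + 4.8]·236 = 4.777e+05 Pa.
ΔP = 4.777e+05 Pa = 478 kPa.

ΔP ≈ 478 kPa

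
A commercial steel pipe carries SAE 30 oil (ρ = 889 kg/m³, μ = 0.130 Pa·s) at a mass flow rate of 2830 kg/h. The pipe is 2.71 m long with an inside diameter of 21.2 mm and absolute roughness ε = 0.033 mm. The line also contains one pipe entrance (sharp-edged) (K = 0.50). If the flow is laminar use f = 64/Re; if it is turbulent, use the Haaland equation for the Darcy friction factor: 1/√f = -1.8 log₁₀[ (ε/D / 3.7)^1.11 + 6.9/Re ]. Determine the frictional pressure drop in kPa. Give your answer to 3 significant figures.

ΔP ≈ 64.2 kPa

ṁ = 2830 kg/h = 2830/3600 = 0.7861 kg/s.
A = πD²/4 = π(0.0212)²/4 = 0.000353 m²; mean velocity V = ṁ/(ρA) = 0.7861/(889 · 0.000353) = 2.505 m/s.
Reynolds number Re = ρVD/μ = 889 · 2.505 · 0.0212 / 0.13 = 363.2.
Re < 2300 → laminar flow, so f = 64/Re = 64/363.2 = 0.1762 (the turbulent correlation is not needed).
Total minor-loss coefficient ΣK = 1·0.5 = 0.5.
ΔP = [f·L/D + ΣK]·(ρV²/2) = [0.1762·2.71/0.0212 + 0.5]·(889·2.505²/2) = [22.53 + 0.5]·2789 = 6.423e+04 Pa.
ΔP = 6.423e+04 Pa = 64.2 kPa.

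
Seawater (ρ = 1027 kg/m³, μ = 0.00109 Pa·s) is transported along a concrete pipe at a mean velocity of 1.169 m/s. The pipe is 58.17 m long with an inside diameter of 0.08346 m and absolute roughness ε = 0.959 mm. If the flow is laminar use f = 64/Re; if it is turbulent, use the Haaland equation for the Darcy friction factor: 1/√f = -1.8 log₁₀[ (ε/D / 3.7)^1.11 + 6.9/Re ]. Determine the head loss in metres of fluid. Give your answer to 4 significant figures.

h_f ≈ 1.961 m

Reynolds number Re = ρVD/μ = 1027 · 1.169 · 0.08346 / 0.00109 = 9.193e+04.
Re > 4000 → turbulent. Relative roughness ε/D = 0.000959/0.08346 = 0.0115. Haaland: 1/√f = -1.8 log₁₀[(0.0115/3.7)^1.11 + 6.9/9.193e+04] = -1.8 log₁₀[0.00165 + 7.51e-05] = 4.976, so f = 0.04039.
Darcy-Weisbach: ΔP = f(L/D)(ρV²/2) = 0.04039·(58.17/0.08346)·(1027·1.169²/2) = 0.04039·697·701.7 = 1.975e+04 Pa.
Head loss h_f = ΔP/(ρg) = 1.975e+04/(1027·9.81) = 1.961 m.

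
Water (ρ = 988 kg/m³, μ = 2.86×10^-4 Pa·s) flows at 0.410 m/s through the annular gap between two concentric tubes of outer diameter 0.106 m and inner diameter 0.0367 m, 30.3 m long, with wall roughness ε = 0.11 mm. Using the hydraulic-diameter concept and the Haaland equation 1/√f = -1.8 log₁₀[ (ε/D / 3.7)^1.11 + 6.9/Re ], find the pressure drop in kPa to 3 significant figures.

ΔP ≈ 0.866 kPa

Hydraulic diameter D_h = 4A/P = D_o - D_i = 0.106 - 0.0367 = 0.0693 m.
Re = ρVD_h/μ = 988·0.41·0.0693/0.000286 = 9.815e+04.
ε/D_h = 0.00011/0.0693 = 0.00159; Haaland gives 1/√f = -1.8 log₁₀[0.000183+7.03e-05] = 6.474, so f = 0.02386.
ΔP = f(L/D_h)(ρV²/2) = 0.02386·30.3/0.0693·83.04 = 866.3 Pa.
ΔP = 0.866 kPa.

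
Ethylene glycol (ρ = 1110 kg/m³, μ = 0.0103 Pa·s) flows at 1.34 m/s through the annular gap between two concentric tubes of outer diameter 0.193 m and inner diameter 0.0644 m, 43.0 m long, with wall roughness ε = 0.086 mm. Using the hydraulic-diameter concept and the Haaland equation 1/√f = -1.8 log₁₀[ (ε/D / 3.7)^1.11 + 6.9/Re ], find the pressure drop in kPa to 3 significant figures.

ΔP ≈ 9.14 kPa

Hydraulic diameter D_h = 4A/P = D_o - D_i = 0.193 - 0.0644 = 0.1286 m.
Re = ρVD_h/μ = 1110·1.34·0.1286/0.0103 = 1.857e+04.
ε/D_h = 8.6e-05/0.1286 = 0.000669; Haaland gives 1/√f = -1.8 log₁₀[7e-05+0.000372] = 6.039, so f = 0.02742.
ΔP = f(L/D_h)(ρV²/2) = 0.02742·43/0.1286·996.6 = 9137 Pa.
ΔP = 9.14 kPa.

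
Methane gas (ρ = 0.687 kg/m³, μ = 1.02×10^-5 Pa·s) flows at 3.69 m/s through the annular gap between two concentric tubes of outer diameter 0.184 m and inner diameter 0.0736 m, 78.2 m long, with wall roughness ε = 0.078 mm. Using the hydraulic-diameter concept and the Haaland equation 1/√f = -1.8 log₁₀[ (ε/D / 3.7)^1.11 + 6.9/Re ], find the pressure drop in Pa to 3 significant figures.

ΔP ≈ 84.1 Pa

Hydraulic diameter D_h = 4A/P = D_o - D_i = 0.184 - 0.0736 = 0.1104 m.
Re = ρVD_h/μ = 0.687·3.69·0.1104/1.02e-05 = 2.744e+04.
ε/D_h = 7.8e-05/0.1104 = 0.000707; Haaland gives 1/√f = -1.8 log₁₀[7.44e-05+0.000251] = 6.276, so f = 0.02539.
ΔP = f(L/D_h)(ρV²/2) = 0.02539·78.2/0.1104·4.677 = 84.1 Pa.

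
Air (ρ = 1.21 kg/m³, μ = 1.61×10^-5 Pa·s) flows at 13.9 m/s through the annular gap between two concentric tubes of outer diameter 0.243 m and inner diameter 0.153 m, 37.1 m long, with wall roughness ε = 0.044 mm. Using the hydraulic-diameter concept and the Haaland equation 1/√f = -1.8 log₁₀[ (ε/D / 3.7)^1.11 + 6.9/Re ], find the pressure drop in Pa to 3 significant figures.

ΔP ≈ 972 Pa

Hydraulic diameter D_h = 4A/P = D_o - D_i = 0.243 - 0.153 = 0.09 m.
Re = ρVD_h/μ = 1.21·13.9·0.09/1.61e-05 = 9.402e+04.
ε/D_h = 4.4e-05/0.09 = 0.000489; Haaland gives 1/√f = -1.8 log₁₀[4.95e-05+7.34e-05] = 7.039, so f = 0.02018.
ΔP = f(L/D_h)(ρV²/2) = 0.02018·37.1/0.09·116.9 = 972.5 Pa.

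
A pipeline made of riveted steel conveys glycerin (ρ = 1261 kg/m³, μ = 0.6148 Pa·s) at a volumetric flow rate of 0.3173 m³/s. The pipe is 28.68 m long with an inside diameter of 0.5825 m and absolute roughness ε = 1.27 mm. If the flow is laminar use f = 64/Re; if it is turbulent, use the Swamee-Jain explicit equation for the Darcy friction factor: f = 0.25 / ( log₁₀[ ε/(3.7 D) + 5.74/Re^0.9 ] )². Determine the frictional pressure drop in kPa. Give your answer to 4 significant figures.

Cross-sectional area A = πD²/4 = π(0.5825)²/4 = 0.2665 m²; mean velocity V = Q/A = 0.3173/0.2665 = 1.191 m/s.
Reynolds number Re = ρVD/μ = 1261 · 1.191 · 0.5825 / 0.615 = 1423.
Re < 2300 → laminar flow, so f = 64/Re = 64/1423 = 0.04499 (the turbulent correlation is not needed).
Darcy-Weisbach: ΔP = f(L/D)(ρV²/2) = 0.04499·(28.68/0.5825)·(1261·1.191²/2) = 0.04499·49.24·893.8 = 1980 Pa.
ΔP = 1980 Pa = 1.980 kPa.

ΔP ≈ 1.980 kPa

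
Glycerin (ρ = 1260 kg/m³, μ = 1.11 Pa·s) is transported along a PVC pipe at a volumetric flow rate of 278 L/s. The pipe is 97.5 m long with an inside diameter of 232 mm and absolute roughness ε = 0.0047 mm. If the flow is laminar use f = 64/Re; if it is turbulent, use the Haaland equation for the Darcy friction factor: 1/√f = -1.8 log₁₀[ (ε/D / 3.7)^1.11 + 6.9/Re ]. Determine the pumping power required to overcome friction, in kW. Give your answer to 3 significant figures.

P ≈ 118 kW

Q = 278 L/s = 278/1000 = 0.278 m³/s.
Cross-sectional area A = πD²/4 = π(0.232)²/4 = 0.04227 m²; mean velocity V = Q/A = 0.278/0.04227 = 6.576 m/s.
Reynolds number Re = ρVD/μ = 1260 · 6.576 · 0.232 / 1.11 = 1732.
Re < 2300 → laminar flow, so f = 64/Re = 64/1732 = 0.03695 (the turbulent correlation is not needed).
Darcy-Weisbach: ΔP = f(L/D)(ρV²/2) = 0.03695·(97.5/0.232)·(1260·6.576²/2) = 0.03695·420.3·2.725e+04 = 4.231e+05 Pa.
Pumping power P = QΔP = 0.278·4.231e+05 = 117600 W = 118 kW.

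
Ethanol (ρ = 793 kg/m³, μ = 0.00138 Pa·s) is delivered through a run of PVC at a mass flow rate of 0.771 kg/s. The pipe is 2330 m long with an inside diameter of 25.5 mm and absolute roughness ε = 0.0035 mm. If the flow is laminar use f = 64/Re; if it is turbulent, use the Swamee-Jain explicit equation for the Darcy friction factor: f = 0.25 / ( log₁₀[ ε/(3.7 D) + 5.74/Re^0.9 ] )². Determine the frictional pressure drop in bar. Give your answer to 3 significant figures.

A = πD²/4 = π(0.0255)²/4 = 0.0005107 m²; mean velocity V = ṁ/(ρA) = 0.771/(793 · 0.0005107) = 1.904 m/s.
Reynolds number Re = ρVD/μ = 793 · 1.904 · 0.0255 / 0.00138 = 2.79e+04.
Re > 4000 → turbulent. Relative roughness ε/D = 3.5e-06/0.0255 = 0.000137. Swamee-Jain: f = 0.25/(log₁₀[0.000137/3.7 + 5.74/2.79e+04^0.9])² = 0.25/(log₁₀[3.71e-05 + 0.000573])² = 0.25/(-3.215)² = 0.02419.
Darcy-Weisbach: ΔP = f(L/D)(ρV²/2) = 0.02419·(2330/0.0255)·(793·1.904²/2) = 0.02419·9.137e+04·1437 = 3.176e+06 Pa.
ΔP = 3.176e+06 Pa = 31.8 bar.

ΔP ≈ 31.8 bar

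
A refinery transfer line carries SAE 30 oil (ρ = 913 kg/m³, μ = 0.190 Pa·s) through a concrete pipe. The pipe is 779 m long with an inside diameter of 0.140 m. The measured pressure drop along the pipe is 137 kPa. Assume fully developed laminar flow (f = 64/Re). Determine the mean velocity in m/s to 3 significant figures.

For laminar flow, f = 64/Re with Re = ρVD/μ, so Darcy-Weisbach reduces to ΔP = 32μLV/D². Solving for V: V = ΔP·D²/(32μL) = 1.37e+05·(0.14)²/(32·0.19·779) = 0.5669 m/s.
Check: Re = ρVD/μ = 913·0.5669·0.14/0.19 = 381.4 < 2300, so the laminar assumption holds.

V ≈ 0.567 m/s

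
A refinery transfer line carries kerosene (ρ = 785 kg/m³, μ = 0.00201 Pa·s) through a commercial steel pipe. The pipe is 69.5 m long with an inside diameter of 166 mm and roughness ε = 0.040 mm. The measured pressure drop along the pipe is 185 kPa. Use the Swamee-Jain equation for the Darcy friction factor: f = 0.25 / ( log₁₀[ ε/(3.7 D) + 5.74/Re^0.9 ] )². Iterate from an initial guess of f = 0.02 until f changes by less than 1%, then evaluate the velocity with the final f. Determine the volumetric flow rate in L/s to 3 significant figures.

Rearranging Darcy-Weisbach: V = √(2·ΔP·D/(f·L·ρ)). With ε/D = 4e-05/0.166 = 0.000241, iterate starting from f = 0.02:
  f = 0.02 → V = √(2·1.85e+05·0.166/(0.02·69.5·785)) = 7.503 m/s; Re = ρVD/μ = 4.864e+05; f → 0.01592
  f = 0.01592 → V = 8.41 m/s; Re = 5.452e+05; f → 0.01578
Converged (Δf/f < 1%). With the final f = 0.01578: V = √(2·1.85e+05·0.166/(0.01578·69.5·785)) = 8.447 m/s.
Q = V·A = 8.447·(π/4·0.166²) = 0.1828 m³/s = 183 L/s.

Q ≈ 183 L/s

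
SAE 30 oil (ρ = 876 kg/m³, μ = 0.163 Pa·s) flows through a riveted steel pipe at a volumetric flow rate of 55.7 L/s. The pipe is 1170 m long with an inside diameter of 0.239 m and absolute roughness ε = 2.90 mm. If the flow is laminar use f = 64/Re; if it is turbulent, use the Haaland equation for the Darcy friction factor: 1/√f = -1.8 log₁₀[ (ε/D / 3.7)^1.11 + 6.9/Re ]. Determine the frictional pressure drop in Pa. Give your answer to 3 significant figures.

ΔP ≈ 133000 Pa

Q = 55.7 L/s = 55.7/1000 = 0.0557 m³/s.
Cross-sectional area A = πD²/4 = π(0.239)²/4 = 0.04486 m²; mean velocity V = Q/A = 0.0557/0.04486 = 1.242 m/s.
Reynolds number Re = ρVD/μ = 876 · 1.242 · 0.239 / 0.163 = 1595.
Re < 2300 → laminar flow, so f = 64/Re = 64/1595 = 0.04013 (the turbulent correlation is not needed).
Darcy-Weisbach: ΔP = f(L/D)(ρV²/2) = 0.04013·(1170/0.239)·(876·1.242²/2) = 0.04013·4895·675.2 = 1.326e+05 Pa.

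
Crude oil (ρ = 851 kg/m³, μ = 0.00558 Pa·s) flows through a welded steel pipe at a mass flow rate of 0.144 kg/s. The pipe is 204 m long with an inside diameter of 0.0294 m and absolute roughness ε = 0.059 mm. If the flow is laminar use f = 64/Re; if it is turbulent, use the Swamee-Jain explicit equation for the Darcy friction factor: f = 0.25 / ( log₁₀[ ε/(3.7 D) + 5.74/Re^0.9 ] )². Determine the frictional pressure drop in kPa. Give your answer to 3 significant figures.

A = πD²/4 = π(0.0294)²/4 = 0.0006789 m²; mean velocity V = ṁ/(ρA) = 0.144/(851 · 0.0006789) = 0.2493 m/s.
Reynolds number Re = ρVD/μ = 851 · 0.2493 · 0.0294 / 0.00558 = 1118.
Re < 2300 → laminar flow, so f = 64/Re = 64/1118 = 0.05726 (the turbulent correlation is not needed).
Darcy-Weisbach: ΔP = f(L/D)(ρV²/2) = 0.05726·(204/0.0294)·(851·0.2493²/2) = 0.05726·6939·26.44 = 1.05e+04 Pa.
ΔP = 1.05e+04 Pa = 10.5 kPa.

ΔP ≈ 10.5 kPa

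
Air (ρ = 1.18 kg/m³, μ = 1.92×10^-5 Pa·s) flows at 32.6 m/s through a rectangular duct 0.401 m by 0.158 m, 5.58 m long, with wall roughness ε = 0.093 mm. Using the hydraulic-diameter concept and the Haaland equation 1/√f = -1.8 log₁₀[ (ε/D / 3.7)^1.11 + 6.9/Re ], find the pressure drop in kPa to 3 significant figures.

ΔP ≈ 0.263 kPa

Hydraulic diameter D_h = 4A/P = 4·(0.401·0.158)/(2·(0.401+0.158)) = 0.2534/1.118 = 0.2267 m.
Re = ρVD_h/μ = 1.18·32.6·0.2267/1.92e-05 = 4.542e+05.
ε/D_h = 9.3e-05/0.2267 = 0.00041; Haaland gives 1/√f = -1.8 log₁₀[4.07e-05+1.52e-05] = 7.654, so f = 0.01707.
ΔP = f(L/D_h)(ρV²/2) = 0.01707·5.58/0.2267·627 = 263.4 Pa.
ΔP = 0.263 kPa.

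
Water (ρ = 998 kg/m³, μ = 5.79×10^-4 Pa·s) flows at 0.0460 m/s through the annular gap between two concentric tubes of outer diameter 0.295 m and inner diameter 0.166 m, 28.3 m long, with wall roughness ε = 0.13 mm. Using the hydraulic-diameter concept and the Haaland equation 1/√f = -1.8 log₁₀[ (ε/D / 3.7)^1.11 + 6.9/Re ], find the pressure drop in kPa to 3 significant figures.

ΔP ≈ 0.00741 kPa

Hydraulic diameter D_h = 4A/P = D_o - D_i = 0.295 - 0.166 = 0.129 m.
Re = ρVD_h/μ = 998·0.046·0.129/0.000579 = 1.023e+04.
ε/D_h = 0.00013/0.129 = 0.00101; Haaland gives 1/√f = -1.8 log₁₀[0.00011+0.000675] = 5.589, so f = 0.03201.
ΔP = f(L/D_h)(ρV²/2) = 0.03201·28.3/0.129·1.056 = 7.415 Pa.
ΔP = 0.00741 kPa.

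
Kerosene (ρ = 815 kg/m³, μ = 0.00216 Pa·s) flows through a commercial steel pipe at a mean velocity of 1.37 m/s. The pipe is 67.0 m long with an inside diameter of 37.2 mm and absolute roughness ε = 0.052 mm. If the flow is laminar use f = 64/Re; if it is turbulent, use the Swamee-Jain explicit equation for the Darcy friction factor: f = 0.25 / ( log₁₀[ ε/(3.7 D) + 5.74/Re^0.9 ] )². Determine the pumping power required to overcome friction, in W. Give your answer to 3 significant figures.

P ≈ 59.8 W

Reynolds number Re = ρVD/μ = 815 · 1.37 · 0.0372 / 0.00216 = 1.923e+04.
Re > 4000 → turbulent. Relative roughness ε/D = 5.2e-05/0.0372 = 0.0014. Swamee-Jain: f = 0.25/(log₁₀[0.0014/3.7 + 5.74/1.923e+04^0.9])² = 0.25/(log₁₀[0.000378 + 0.0008])² = 0.25/(-2.929)² = 0.02915.
Darcy-Weisbach: ΔP = f(L/D)(ρV²/2) = 0.02915·(67/0.0372)·(815·1.37²/2) = 0.02915·1801·764.8 = 4.015e+04 Pa.
Q = V·A = 1.37·0.001087 = 0.001489 m³/s.
Pumping power P = QΔP = 0.001489·4.015e+04 = 59.78 W = 59.8 W.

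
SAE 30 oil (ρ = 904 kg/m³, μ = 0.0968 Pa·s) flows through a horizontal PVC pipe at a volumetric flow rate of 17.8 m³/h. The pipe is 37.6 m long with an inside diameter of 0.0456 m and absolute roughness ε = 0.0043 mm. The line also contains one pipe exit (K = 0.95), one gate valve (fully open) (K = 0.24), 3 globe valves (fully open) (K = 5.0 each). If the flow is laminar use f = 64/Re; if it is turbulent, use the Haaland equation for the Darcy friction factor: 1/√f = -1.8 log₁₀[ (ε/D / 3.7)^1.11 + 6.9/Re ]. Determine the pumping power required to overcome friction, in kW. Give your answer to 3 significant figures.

P ≈ 1.17 kW

Q = 17.8 m³/h = 17.8/3600 = 0.004944 m³/s.
Cross-sectional area A = πD²/4 = π(0.0456)²/4 = 0.001633 m²; mean velocity V = Q/A = 0.004944/0.001633 = 3.028 m/s.
Reynolds number Re = ρVD/μ = 904 · 3.028 · 0.0456 / 0.0968 = 1289.
Re < 2300 → laminar flow, so f = 64/Re = 64/1289 = 0.04964 (the turbulent correlation is not needed).
Total minor-loss coefficient ΣK = 1·0.95 + 1·0.24 + 3·5 = 16.2.
ΔP = [f·L/D + ΣK]·(ρV²/2) = [0.04964·37.6/0.0456 + 16.2]·(904·3.028²/2) = [40.93 + 16.2]·4143 = 2.367e+05 Pa.
Pumping power P = QΔP = 0.004944·2.367e+05 = 1170 W = 1.17 kW.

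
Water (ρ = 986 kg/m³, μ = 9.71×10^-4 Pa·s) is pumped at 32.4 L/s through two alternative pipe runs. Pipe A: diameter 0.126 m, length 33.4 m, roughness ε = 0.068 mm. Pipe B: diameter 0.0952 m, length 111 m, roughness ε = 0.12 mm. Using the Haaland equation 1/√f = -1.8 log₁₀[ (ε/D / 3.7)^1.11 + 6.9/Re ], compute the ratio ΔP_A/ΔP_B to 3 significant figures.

Pipe A: V = Q/A = 0.0324/0.01247 = 2.598 m/s; Re = 3.325e+05; ε/D = 0.00054; Haaland → f = 0.01819; ΔP_A = f(L/D)(ρV²/2) = 1.605e+04 Pa.
Pipe B: V = Q/A = 0.0324/0.007118 = 4.552 m/s; Re = 4.4e+05; ε/D = 0.00126; Haaland → f = 0.02134; ΔP_B = f(L/D)(ρV²/2) = 2.541e+05 Pa.
ΔP_A/ΔP_B = 1.605e+04/2.541e+05 = 0.0632.

ΔP_A/ΔP_B ≈ 0.0632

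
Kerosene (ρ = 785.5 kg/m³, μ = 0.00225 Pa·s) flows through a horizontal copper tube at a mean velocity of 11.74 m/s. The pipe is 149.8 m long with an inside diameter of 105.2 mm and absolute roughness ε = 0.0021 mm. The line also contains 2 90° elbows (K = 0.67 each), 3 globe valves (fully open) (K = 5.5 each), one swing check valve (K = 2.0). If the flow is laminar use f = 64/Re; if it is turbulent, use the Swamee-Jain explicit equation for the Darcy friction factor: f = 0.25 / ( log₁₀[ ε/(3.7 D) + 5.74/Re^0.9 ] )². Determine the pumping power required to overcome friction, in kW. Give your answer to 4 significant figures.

P ≈ 217.6 kW

Reynolds number Re = ρVD/μ = 785.5 · 11.74 · 0.1052 / 0.00225 = 4.312e+05.
Re > 4000 → turbulent. Relative roughness ε/D = 2.1e-06/0.1052 = 2e-05. Swamee-Jain: f = 0.25/(log₁₀[2e-05/3.7 + 5.74/4.312e+05^0.9])² = 0.25/(log₁₀[5.4e-06 + 4.87e-05])² = 0.25/(-4.267)² = 0.01373.
Total minor-loss coefficient ΣK = 2·0.67 + 3·5.5 + 1·2 = 19.8.
ΔP = [f·L/D + ΣK]·(ρV²/2) = [0.01373·149.8/0.1052 + 19.8]·(785.5·11.74²/2) = [19.56 + 19.8]·5.413e+04 = 2.133e+06 Pa.
Q = V·A = 11.74·0.008692 = 0.102 m³/s.
Pumping power P = QΔP = 0.102·2.133e+06 = 217610 W = 217.6 kW.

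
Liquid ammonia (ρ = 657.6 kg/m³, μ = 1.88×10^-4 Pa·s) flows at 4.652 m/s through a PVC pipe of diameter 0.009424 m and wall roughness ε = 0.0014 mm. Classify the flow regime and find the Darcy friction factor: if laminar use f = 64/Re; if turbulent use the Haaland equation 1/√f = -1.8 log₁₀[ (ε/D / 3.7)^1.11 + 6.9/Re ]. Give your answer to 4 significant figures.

f ≈ 0.01721

Re = ρVD/μ = 657.6·4.652·0.009424/0.000188 = 1.533e+05.
Re > 4000 → turbulent. ε/D = 1.4e-06/0.009424 = 0.000149; Haaland: 1/√f = -1.8 log₁₀[1.32e-05 + 4.5e-05] = 7.623, so f = 0.01721.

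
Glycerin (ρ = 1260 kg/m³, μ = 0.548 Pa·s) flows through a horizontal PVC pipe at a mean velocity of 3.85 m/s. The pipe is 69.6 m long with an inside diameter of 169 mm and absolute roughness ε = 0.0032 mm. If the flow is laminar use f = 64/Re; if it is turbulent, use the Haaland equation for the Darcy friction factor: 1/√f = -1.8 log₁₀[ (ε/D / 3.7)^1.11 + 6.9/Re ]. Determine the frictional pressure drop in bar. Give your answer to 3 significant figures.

Reynolds number Re = ρVD/μ = 1260 · 3.85 · 0.169 / 0.548 = 1496.
Re < 2300 → laminar flow, so f = 64/Re = 64/1496 = 0.04278 (the turbulent correlation is not needed).
Darcy-Weisbach: ΔP = f(L/D)(ρV²/2) = 0.04278·(69.6/0.169)·(1260·3.85²/2) = 0.04278·411.8·9338 = 1.645e+05 Pa.
ΔP = 1.645e+05 Pa = 1.65 bar.

ΔP ≈ 1.65 bar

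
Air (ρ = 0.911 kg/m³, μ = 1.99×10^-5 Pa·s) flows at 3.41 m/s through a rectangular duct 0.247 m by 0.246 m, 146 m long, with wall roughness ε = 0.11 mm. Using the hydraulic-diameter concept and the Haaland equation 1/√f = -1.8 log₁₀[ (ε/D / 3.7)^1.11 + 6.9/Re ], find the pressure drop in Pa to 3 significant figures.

ΔP ≈ 72.7 Pa

Hydraulic diameter D_h = 4A/P = 4·(0.247·0.246)/(2·(0.247+0.246)) = 0.243/0.986 = 0.2465 m.
Re = ρVD_h/μ = 0.911·3.41·0.2465/1.99e-05 = 3.848e+04.
ε/D_h = 0.00011/0.2465 = 0.000446; Haaland gives 1/√f = -1.8 log₁₀[4.47e-05+0.000179] = 6.569, so f = 0.02317.
ΔP = f(L/D_h)(ρV²/2) = 0.02317·146/0.2465·5.297 = 72.69 Pa.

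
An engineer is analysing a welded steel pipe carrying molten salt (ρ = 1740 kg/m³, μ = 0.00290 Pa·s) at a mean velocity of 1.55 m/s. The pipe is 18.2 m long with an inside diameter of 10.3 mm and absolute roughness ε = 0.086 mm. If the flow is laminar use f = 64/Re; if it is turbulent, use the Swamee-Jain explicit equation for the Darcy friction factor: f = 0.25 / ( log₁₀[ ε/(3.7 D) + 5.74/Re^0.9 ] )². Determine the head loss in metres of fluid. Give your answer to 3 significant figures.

Reynolds number Re = ρVD/μ = 1740 · 1.55 · 0.0103 / 0.0029 = 9579.
Re > 4000 → turbulent. Relative roughness ε/D = 8.6e-05/0.0103 = 0.00835. Swamee-Jain: f = 0.25/(log₁₀[0.00835/3.7 + 5.74/9579^0.9])² = 0.25/(log₁₀[0.00226 + 0.0015])² = 0.25/(-2.425)² = 0.0425.
Darcy-Weisbach: ΔP = f(L/D)(ρV²/2) = 0.0425·(18.2/0.0103)·(1740·1.55²/2) = 0.0425·1767·2090 = 1.57e+05 Pa.
Head loss h_f = ΔP/(ρg) = 1.57e+05/(1740·9.81) = 9.20 m.

h_f ≈ 9.20 m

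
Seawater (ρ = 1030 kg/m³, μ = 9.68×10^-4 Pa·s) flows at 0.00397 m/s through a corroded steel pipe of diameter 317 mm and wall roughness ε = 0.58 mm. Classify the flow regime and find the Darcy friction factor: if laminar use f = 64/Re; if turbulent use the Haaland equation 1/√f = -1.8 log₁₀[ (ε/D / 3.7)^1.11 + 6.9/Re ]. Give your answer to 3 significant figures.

f ≈ 0.0478

Re = ρVD/μ = 1030·0.00397·0.317/0.000968 = 1339.
Re < 2300 → laminar, so f = 64/Re = 0.04779 (roughness is irrelevant in laminar flow).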